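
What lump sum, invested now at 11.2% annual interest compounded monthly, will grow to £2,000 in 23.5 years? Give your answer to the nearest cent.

Periodic rate = 11.2%/12 = 0.00933333; 282 periods.
P = 2,000/(1 + 0.112/12)^282 ≈ 2,000/13.73288371 ≈ 145.6358.

£145.64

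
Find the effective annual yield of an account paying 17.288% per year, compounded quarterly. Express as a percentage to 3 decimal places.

EAR = (1 + 17.288%/4)^4 − 1 = (1 + 0.04322)^4 − 1.
(1 + 0.04322)^4 ≈ 1.184414, so EAR ≈ 18.44142%.

18.441%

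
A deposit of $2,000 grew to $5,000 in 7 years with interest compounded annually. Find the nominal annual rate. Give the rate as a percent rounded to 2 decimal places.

13.99%

(1 + r)^7 = 5,000/2,000 = 2.5.
1 + r = 2.5^(1/7) ≈ 1.139852, so r ≈ 0.139852.
r ≈ 13.98523%.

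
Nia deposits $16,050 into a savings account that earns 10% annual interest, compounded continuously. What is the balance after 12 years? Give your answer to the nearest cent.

$53,287.88

A = P·e^(rt) = 16,050·e^(0.1·12) = 16,050·e^1.2.
e^1.2 ≈ 3.3201169227, so A ≈ 53,287.8766.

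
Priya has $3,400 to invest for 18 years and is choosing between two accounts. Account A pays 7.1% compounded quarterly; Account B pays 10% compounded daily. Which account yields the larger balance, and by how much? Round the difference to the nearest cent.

Account A growth factor: (1 + 0.01775)^72 ≈ 3.5494412789; balance ≈ 12,068.1003.
Account B growth factor: (1 + 0.1/365)^6570 ≈ 6.0481562267; balance ≈ 20,563.7312.
Account B is larger by 8,495.6308.

Account B, by $8,495.63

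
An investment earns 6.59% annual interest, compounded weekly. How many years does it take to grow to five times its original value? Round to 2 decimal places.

24.44 years

(1 + 0.00126731)^(52t) = 5.
52t = ln 5 / ln(1 + 0.00126731) ≈ 1.6094/0.00126651 ≈ 1270.7707.
t ≈ 24.4379.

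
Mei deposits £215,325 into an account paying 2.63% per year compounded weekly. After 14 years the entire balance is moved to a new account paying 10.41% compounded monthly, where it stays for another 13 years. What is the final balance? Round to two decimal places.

£1,197,174.20

After 14 years at 2.63%: 215,325 × 1.444996528686 ≈ 311,143.8775.
Then 13 years at 10.41%: 311,143.8775 × 3.847654684077 ≈ 1,197,174.1978.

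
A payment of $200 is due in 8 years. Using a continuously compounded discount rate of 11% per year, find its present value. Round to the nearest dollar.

$83

P = A·e^(−rt) = 200·e^(−0.88).
e^(−0.88) ≈ 0.414782912, so P ≈ 82.9566.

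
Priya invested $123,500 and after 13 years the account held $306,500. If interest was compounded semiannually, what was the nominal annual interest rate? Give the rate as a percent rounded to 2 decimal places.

The 26-period growth factor is 306,500/123,500 = 2.48178.
r/2 = 2.48178^(1/26) − 1 ≈ 0.0355789, so r ≈ 2·0.0355789 = 7.11579%.

7.12%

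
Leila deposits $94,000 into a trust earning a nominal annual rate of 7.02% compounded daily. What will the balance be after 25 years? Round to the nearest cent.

$543,552.36

Growth factor = (1 + 0.0702/365)^9125 ≈ 5.78247188567.
A ≈ 94,000 × 5.78247188567 ≈ 543,552.3573.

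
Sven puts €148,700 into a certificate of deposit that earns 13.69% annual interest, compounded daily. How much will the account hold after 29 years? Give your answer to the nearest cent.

Periodic rate = 13.69%/365 = 0.000375068; periods = 365·29 = 10585.
A = 148,700·(1 + 0.1369/365)^10585 ≈ 148,700·52.9504015931 ≈ 7,873,724.7169.

€7,873,724.72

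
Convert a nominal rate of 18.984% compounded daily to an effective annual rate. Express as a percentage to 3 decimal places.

EAR = (1 + 18.984%/365)^365 − 1 = (1 + 0.00052011)^365 − 1.
(1 + 0.00052011)^365 ≈ 1.208996, so EAR ≈ 20.89965%.

20.900%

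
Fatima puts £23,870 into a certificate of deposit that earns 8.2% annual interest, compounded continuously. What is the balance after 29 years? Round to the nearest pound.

£257,398

A = P·e^(rt) = 23,870·e^(0.082·29) = 23,870·e^2.378.
e^2.378 ≈ 10.7833146536, so A ≈ 257,397.7208.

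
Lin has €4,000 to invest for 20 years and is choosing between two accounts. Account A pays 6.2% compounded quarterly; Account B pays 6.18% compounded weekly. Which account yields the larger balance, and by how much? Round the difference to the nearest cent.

Account A growth factor: (1 + 0.0155)^80 ≈ 3.4229000619; balance ≈ 13,691.6002.
Account B growth factor: (1 + 0.0618/52)^1040 ≈ 3.4392936369; balance ≈ 13,757.1745.
Account B is larger by 65.5743.

Account B, by €65.57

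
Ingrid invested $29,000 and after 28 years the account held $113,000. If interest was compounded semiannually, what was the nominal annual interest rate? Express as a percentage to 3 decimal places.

4.917%

(1 + r/2)^56 = 113,000/29,000 = 3.89655.
1 + r/2 = 3.89655^(1/56) ≈ 1.024585, so r/2 ≈ 0.0245847.
r ≈ 2·0.0245847 = 4.91694%.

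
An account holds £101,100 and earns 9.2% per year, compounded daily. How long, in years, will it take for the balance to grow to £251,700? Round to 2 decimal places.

(1 + 0.000252055)^(365t) = 251,700/101,100 = 2.4896.
365t·ln(1 + 0.000252055) = ln(2.4896); 365t = 0.91213/0.000252023 ≈ 3619.2239.
t ≈ 9.9157 years.

9.92 years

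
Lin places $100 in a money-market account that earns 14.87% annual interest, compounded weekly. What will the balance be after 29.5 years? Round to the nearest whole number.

$7,987

Growth factor = (1 + 0.1487/52)^1534 ≈ 79.86916558.
A ≈ 100 × 79.86916558 ≈ 7,986.9166.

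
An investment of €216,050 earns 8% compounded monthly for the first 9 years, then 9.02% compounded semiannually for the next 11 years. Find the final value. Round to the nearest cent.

Phase 1: 216,050·(1 + 0.08/12)^108 ≈ 442,801.0074.
Phase 2: 442,801.0074·(1 + 0.0451)^22 ≈ 1,168,641.3545.

€1,168,641.35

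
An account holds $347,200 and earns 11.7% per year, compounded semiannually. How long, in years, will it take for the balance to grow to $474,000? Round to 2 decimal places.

We need (1 + 0.0585)^(2t) = 1.3652, so 2t = ln 1.3652 / ln 1.0585 ≈ 5.4757.
t ≈ 5.4757/2 = 2.7378 years.

2.74 years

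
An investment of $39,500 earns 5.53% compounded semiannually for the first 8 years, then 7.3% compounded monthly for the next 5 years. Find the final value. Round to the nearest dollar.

$87,934

Phase 1: 39,500·(1 + 0.02765)^16 ≈ 61,111.1872.
Phase 2: 61,111.1872·(1 + 0.073/12)^60 ≈ 87,934.2363.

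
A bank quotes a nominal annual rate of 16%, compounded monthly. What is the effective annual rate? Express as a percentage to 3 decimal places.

EAR = (1 + 16%/12)^12 − 1 = (1 + 0.0133333)^12 − 1.
(1 + 0.0133333)^12 ≈ 1.172271, so EAR ≈ 17.22708%.

17.227%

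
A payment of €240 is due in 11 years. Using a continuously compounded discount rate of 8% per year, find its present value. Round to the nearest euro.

P = A·e^(−rt) = 240·e^(−0.88).
e^(−0.88) ≈ 0.414782912, so P ≈ 99.5479.

€100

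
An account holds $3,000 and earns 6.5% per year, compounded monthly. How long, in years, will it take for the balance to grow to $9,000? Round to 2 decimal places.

We need (1 + 0.00541667)^(12t) = 3, so 12t = ln 3 / ln 1.005417 ≈ 203.3695.
t ≈ 203.3695/12 = 16.9475 years.

16.95 years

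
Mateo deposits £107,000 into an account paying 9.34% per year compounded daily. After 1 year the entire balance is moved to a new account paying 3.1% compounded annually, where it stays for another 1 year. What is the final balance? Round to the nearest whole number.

£121,116

Phase 1: 107,000·(1 + 0.0934/365)^365 ≈ 117,473.9828.
Phase 2: 117,473.9828·(1 + 0.031)^1 ≈ 121,115.6763.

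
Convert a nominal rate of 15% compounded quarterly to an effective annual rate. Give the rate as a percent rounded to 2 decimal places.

One year is 4 periods at 0.0375 each: (1 + 0.0375)^4 ≈ 1.15865.
EAR = 1.15865 − 1 ≈ 15.86504%.

15.87%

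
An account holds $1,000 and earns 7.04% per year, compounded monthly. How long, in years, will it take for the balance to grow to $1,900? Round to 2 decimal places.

We need (1 + 0.00586667)^(12t) = 1.9, so 12t = ln 1.9 / ln 1.005867 ≈ 109.7275.
t ≈ 109.7275/12 = 9.1440 years.

9.14 years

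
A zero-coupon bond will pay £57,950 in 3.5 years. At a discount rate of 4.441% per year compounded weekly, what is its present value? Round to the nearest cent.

£49,610.97

Growth factor = (1 + 0.04441/52)^182 ≈ 1.168088514.
P = 57,950/1.168088514 ≈ 49,610.9664.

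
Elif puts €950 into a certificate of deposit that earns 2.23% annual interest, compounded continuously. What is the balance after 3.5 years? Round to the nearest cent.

€1,027.12

A = P·e^(rt) = 950·e^(0.0223·3.5) = 950·e^0.07805.
e^0.07805 ≈ 1.081176716, so A ≈ 1,027.1179.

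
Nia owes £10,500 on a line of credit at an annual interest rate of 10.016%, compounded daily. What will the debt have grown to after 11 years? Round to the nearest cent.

Periodic rate = 10.016%/365 = 0.000274411; periods = 365·11 = 4015.
A = 10,500·(1 + 0.10016/365)^4015 ≈ 10,500·3.009003197 ≈ 31,594.5336.

£31,594.53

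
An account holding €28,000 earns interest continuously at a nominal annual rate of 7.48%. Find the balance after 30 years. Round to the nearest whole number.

€264,067

A = P·e^(rt) = 28,000·e^(0.0748·30) = 28,000·e^2.244.
e^2.244 ≈ 9.43097985954, so A ≈ 264,067.4361.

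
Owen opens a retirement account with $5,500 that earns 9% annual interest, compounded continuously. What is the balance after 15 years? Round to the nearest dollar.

$21,216

A = P·e^(rt) = 5,500·e^(0.09·15) = 5,500·e^1.35.
e^1.35 ≈ 3.8574255307, so A ≈ 21,215.8404.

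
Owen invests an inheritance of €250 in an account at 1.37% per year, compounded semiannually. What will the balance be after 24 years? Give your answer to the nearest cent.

€346.94

Periodic rate = 1.37%/2 = 0.00685; periods = 2·24 = 48.
A = 250·(1 + 0.00685)^48 ≈ 250·1.3877434 ≈ 346.9359.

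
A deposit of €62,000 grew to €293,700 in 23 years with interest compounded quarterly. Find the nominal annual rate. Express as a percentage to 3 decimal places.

(1 + r/4)^92 = 293,700/62,000 = 4.7371.
1 + r/4 = 4.7371^(1/92) ≈ 1.017051, so r/4 ≈ 0.0170505.
r ≈ 4·0.0170505 = 6.82021%.

6.820%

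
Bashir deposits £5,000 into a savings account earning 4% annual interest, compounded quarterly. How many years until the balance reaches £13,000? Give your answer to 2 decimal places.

We need (1 + 0.01)^(4t) = 2.6, so 4t = ln 2.6 / ln 1.01 ≈ 96.0281.
t ≈ 96.0281/4 = 24.0070 years.

24.01 years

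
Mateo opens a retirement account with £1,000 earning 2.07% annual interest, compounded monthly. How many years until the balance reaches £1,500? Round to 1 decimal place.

(1 + 0.001725)^(12t) = 1,500/1,000 = 1.5.
12t·ln(1 + 0.001725) = ln(1.5); 12t = 0.40547/0.00172351 ≈ 235.2549.
t ≈ 19.6046 years.

19.6 years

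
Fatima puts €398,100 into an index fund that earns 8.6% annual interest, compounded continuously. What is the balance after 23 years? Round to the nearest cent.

€2,877,575.07

A = P·e^(rt) = 398,100·e^(0.086·23) = 398,100·e^1.978.
e^1.978 ≈ 7.228271975024, so A ≈ 2,877,575.0733.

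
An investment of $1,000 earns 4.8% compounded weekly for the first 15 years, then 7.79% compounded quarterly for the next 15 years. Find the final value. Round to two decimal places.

$6,533.45

After 15 years at 4.8%: 1,000 × 2.05375104 ≈ 2,053.7510.
Then 15 years at 7.79%: 2,053.7510 × 3.181228155 ≈ 6,533.4506.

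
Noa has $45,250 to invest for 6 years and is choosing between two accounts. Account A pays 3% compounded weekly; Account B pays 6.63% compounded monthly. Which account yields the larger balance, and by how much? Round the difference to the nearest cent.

Account B, by $13,111.74

Account A growth factor: (1 + 0.03/52)^312 ≈ 1.1971552254; balance ≈ 54,171.2740.
Account B growth factor: (1 + 0.005525)^72 ≈ 1.4869173861; balance ≈ 67,283.0117.
Account B is larger by 13,111.7378.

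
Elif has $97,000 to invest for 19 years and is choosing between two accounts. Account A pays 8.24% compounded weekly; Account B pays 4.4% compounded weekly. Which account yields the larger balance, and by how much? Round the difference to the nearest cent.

Account A growth factor: (1 + 0.0824/52)^988 ≈ 4.77961917072; balance ≈ 463,623.0596.
Account B growth factor: (1 + 0.044/52)^988 ≈ 2.30630460867; balance ≈ 223,711.5470.
Account A is larger by 239,911.5125.

Account A, by $239,911.51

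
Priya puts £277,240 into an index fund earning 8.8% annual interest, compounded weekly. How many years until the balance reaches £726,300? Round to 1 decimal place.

11.0 years

(1 + 0.00169231)^(52t) = 726,300/277,240 = 2.6198.
52t·ln(1 + 0.00169231) = ln(2.6198); 52t = 0.96308/0.00169088 ≈ 569.5739.
t ≈ 10.9533 years.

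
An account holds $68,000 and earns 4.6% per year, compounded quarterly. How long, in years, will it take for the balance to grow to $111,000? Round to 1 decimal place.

10.7 years

(1 + 0.0115)^(4t) = 111,000/68,000 = 1.6324.
4t·ln(1 + 0.0115) = ln(1.6324); 4t = 0.49002/0.0114344 ≈ 42.8552.
t ≈ 10.7138 years.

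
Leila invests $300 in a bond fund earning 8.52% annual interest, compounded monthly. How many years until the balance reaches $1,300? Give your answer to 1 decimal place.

We need (1 + 0.0071)^(12t) = 4.3333, so 12t = ln 4.3333 / ln 1.0071 ≈ 207.2587.
t ≈ 207.2587/12 = 17.2716 years.

17.3 years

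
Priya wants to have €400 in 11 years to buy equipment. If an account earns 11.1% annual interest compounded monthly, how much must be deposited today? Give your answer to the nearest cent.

€118.64

Growth factor = (1 + 0.00925)^132 ≈ 3.37160017.
P = 400/3.37160017 ≈ 118.6380.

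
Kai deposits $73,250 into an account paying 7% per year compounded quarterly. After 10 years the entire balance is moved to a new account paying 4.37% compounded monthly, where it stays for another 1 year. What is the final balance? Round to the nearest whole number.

Phase 1: 73,250·(1 + 0.0175)^40 ≈ 146,617.0054.
Phase 2: 146,617.0054·(1 + 0.0437/12)^12 ≈ 153,154.0693.

$153,154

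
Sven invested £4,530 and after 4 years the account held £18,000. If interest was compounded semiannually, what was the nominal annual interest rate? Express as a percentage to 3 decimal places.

37.644%

The 8-period growth factor is 18,000/4,530 = 3.97351.
r/2 = 3.97351^(1/8) − 1 ≈ 0.18822, so r ≈ 2·0.18822 = 37.64396%.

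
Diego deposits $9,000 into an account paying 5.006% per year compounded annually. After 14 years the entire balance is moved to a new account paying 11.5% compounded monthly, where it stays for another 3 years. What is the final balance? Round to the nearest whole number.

Phase 1: 9,000·(1 + 0.05006)^14 ≈ 17,833.6452.
Phase 2: 17,833.6452·(1 + 0.115/12)^36 ≈ 25,139.5980.

$25,140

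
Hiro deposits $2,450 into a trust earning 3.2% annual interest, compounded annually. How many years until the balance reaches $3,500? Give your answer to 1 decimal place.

We need (1 + 0.032)^t = 1.4286, so t = ln 1.4286 / ln 1.032 ≈ 11.3235.

11.3 years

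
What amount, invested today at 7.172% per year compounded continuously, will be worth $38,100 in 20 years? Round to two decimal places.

P = A·e^(−rt) = 38,100·e^(−1.4344).
e^(−1.4344) ≈ 0.2382582761, so P ≈ 9,077.6403.

$9,077.64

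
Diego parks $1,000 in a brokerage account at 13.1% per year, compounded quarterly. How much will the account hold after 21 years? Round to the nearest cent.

Periodic rate = 13.1%/4 = 0.03275; periods = 4·21 = 84.
A = 1,000·(1 + 0.03275)^84 ≈ 1,000·14.982942281 ≈ 14,982.9423.

$14,982.94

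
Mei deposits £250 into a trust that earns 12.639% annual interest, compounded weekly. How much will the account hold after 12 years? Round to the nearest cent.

Growth factor = (1 + 0.12639/52)^624 ≈ 4.548692266.
A ≈ 250 × 4.548692266 ≈ 1,137.1731.

£1,137.17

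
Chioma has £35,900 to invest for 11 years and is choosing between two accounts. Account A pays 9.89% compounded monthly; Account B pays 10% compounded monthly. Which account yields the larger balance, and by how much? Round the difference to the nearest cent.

Account B, by £1,280.67

A: (1 + 0.0989/12)^132 ≈ 2.95483090554, so 35,900 × 2.95483090554 ≈ 106,078.4295.
B: (1 + 0.1/12)^132 ≈ 2.99050410906, so 35,900 × 2.99050410906 ≈ 107,359.0975.
Difference ≈ 1,280.6680 in favor of B.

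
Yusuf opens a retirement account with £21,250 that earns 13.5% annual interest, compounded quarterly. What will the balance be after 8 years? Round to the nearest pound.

£61,469

Growth factor = (1 + 0.03375)^32 ≈ 2.8926555492.
A ≈ 21,250 × 2.8926555492 ≈ 61,468.9304.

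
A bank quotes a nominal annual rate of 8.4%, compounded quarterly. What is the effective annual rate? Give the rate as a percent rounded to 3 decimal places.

EAR = (1 + 8.4%/4)^4 − 1 = (1 + 0.021)^4 − 1.
(1 + 0.021)^4 ≈ 1.086683, so EAR ≈ 8.66832%.

8.668%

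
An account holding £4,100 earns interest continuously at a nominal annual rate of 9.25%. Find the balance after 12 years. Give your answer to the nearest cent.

£12,440.87

A = P·e^(rt) = 4,100·e^(0.0925·12) = 4,100·e^1.11.
e^1.11 ≈ 3.0343583944, so A ≈ 12,440.8694.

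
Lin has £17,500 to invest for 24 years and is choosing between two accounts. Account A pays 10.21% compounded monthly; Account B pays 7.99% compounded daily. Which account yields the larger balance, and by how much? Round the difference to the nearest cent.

A: (1 + 0.1021/12)^288 ≈ 11.4734347888, so 17,500 × 11.4734347888 ≈ 200,785.1088.
B: (1 + 0.0799/365)^8760 ≈ 6.80317996895, so 17,500 × 6.80317996895 ≈ 119,055.6495.
Difference ≈ 81,729.4593 in favor of A.

Account A, by £81,729.46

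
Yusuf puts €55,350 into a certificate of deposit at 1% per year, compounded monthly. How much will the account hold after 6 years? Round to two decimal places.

€58,771.18

Periodic rate = 1%/12 = 0.000833333; periods = 12·6 = 72.
A = 55,350·(1 + 0.01/12)^72 ≈ 55,350·1.0618100157 ≈ 58,771.1844.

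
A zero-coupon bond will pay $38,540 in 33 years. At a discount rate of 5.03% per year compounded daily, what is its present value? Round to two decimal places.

Periodic rate = 5.03%/365 = 0.000137808; 12045 periods.
P = 38,540/(1 + 0.0503/365)^12045 ≈ 38,540/5.2581835614 ≈ 7,329.5273.

$7,329.53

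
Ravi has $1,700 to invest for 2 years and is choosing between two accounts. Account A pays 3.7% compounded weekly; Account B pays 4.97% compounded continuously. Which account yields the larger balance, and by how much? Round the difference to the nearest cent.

Account B, by $47.14

A: (1 + 0.037/52)^104 ≈ 1.07677847, so 1,700 × 1.07677847 ≈ 1,830.5234.
B: e^(0.0497·2) = e^0.0994 ≈ 1.104508014, so 1,700 × 1.104508014 ≈ 1,877.6636.
Difference ≈ 47.1402 in favor of B.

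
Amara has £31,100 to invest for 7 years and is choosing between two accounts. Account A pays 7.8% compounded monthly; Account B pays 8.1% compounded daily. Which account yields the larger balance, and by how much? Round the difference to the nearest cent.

Account B, by £1,230.72

Account A growth factor: (1 + 0.0065)^84 ≈ 1.7232863772; balance ≈ 53,594.2063.
Account B growth factor: (1 + 0.081/365)^2555 ≈ 1.7628593044; balance ≈ 54,824.9244.
Account B is larger by 1,230.7180.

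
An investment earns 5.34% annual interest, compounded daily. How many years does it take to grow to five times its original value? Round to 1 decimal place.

30.1 years

(1 + 0.000146301)^(365t) = 5.
365t = ln 5 / ln(1 + 0.000146301) ≈ 1.6094/0.000146291 ≈ 11001.6444.
t ≈ 30.1415.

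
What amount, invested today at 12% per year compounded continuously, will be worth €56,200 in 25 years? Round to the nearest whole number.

P = A·e^(−rt) = 56,200·e^(−3).
e^(−3) ≈ 0.049787068368, so P ≈ 2,798.0332.

€2,798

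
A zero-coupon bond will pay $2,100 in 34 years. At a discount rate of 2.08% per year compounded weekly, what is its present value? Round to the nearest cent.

$1,035.49

Growth factor = (1 + 0.0004)^1768 ≈ 2.028017262.
P = 2,100/2.028017262 ≈ 1,035.4941.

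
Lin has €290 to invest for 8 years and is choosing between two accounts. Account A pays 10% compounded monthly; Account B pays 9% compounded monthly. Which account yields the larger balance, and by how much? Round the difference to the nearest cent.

A: (1 + 0.1/12)^96 ≈ 2.21817563, so 290 × 2.21817563 ≈ 643.2709.
B: (1 + 0.0075)^96 ≈ 2.04892123, so 290 × 2.04892123 ≈ 594.1872.
Difference ≈ 49.0838 in favor of A.

Account A, by €49.08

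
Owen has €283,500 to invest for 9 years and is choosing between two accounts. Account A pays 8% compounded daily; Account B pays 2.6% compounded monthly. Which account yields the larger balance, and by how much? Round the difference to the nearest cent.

Account A, by €224,233.33

A: (1 + 0.08/365)^3285 ≈ 2.0542711375, so 283,500 × 2.0542711375 ≈ 582,385.8675.
B: (1 + 0.026/12)^108 ≈ 1.26332466076, so 283,500 × 1.26332466076 ≈ 358,152.5413.
Difference ≈ 224,233.3262 in favor of A.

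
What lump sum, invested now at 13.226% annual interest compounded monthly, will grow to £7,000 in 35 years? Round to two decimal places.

Periodic rate = 13.226%/12 = 0.0110217; 420 periods.
P = 7,000/(1 + 0.13226/12)^420 ≈ 7,000/99.86064946 ≈ 70.0977.

£70.10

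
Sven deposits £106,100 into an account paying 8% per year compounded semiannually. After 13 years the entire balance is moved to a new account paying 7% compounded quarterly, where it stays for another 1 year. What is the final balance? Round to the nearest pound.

£315,297

Phase 1: 106,100·(1 + 0.04)^26 ≈ 294,159.0442.
Phase 2: 294,159.0442·(1 + 0.0175)^4 ≈ 315,297.0281.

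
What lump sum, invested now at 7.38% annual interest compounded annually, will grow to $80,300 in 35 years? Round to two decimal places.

$6,643.49

Growth factor = (1 + 0.0738)^35 ≈ 12.087012937.
P = 80,300/12.087012937 ≈ 6,643.4942.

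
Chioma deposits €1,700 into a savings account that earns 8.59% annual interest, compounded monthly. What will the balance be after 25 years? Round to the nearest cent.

Growth factor = (1 + 0.0859/12)^300 ≈ 8.4981647152.
A ≈ 1,700 × 8.4981647152 ≈ 14,446.8800.

€14,446.88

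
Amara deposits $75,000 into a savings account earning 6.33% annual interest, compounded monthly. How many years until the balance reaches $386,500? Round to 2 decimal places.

25.97 years

We need (1 + 0.005275)^(12t) = 5.1533, so 12t = ln 5.1533 / ln 1.005275 ≈ 311.6520.
t ≈ 311.6520/12 = 25.9710 years.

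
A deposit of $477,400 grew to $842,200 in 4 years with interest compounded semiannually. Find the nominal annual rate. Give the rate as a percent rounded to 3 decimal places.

The 8-period growth factor is 842,200/477,400 = 1.76414.
r/2 = 1.76414^(1/8) − 1 ≈ 0.073536, so r ≈ 2·0.073536 = 14.70720%.

14.707%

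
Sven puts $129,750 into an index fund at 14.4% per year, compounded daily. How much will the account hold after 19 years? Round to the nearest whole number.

Growth factor = (1 + 0.144/365)^6935 ≈ 15.41684029797.
A ≈ 129,750 × 15.41684029797 ≈ 2,000,335.0287.

$2,000,335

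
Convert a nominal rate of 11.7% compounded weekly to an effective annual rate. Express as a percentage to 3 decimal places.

12.397%

One year is 52 periods at 0.00225 each: (1 + 0.00225)^52 ≈ 1.123972.
EAR = 1.123972 − 1 ≈ 12.39717%.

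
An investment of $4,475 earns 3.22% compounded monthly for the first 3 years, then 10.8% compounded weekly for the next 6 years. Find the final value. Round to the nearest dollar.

After 3 years at 3.22%: 4,475 × 1.101277232 ≈ 4,928.2156.
Then 6 years at 10.8%: 4,928.2156 × 1.91042935 ≈ 9,415.0078.

$9,415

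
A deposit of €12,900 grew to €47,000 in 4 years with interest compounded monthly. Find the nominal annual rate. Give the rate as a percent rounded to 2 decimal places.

32.76%

The 48-period growth factor is 47,000/12,900 = 3.64341.
r/12 = 3.64341^(1/48) − 1 ≈ 0.0273019, so r ≈ 12·0.0273019 = 32.76227%.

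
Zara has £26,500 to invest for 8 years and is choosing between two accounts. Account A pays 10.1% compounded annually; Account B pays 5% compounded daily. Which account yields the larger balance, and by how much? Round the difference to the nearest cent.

A: (1 + 0.101)^8 ≈ 2.1592282408, so 26,500 × 2.1592282408 ≈ 57,219.5484.
B: (1 + 0.05/365)^2920 ≈ 1.49178383, so 26,500 × 1.49178383 ≈ 39,532.2715.
Difference ≈ 17,687.2769 in favor of A.

Account A, by £17,687.28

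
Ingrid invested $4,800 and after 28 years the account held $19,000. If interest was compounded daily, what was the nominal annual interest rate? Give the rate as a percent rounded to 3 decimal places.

(1 + r/365)^10220 = 19,000/4,800 = 3.95833.
1 + r/365 = 3.95833^(1/10220) ≈ 1.000135, so r/365 ≈ 0.00013463.
r ≈ 365·0.00013463 = 4.91398%.

4.914%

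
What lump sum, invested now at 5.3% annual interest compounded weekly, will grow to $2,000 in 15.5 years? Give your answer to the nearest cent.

$879.91

Growth factor = (1 + 0.053/52)^806 ≈ 2.272957019.
P = 2,000/2.272957019 ≈ 879.9111.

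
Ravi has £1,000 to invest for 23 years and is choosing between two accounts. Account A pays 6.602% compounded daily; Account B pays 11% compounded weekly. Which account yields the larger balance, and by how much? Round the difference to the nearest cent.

Account A growth factor: (1 + 0.06602/365)^8395 ≈ 4.564562582; balance ≈ 4,564.5626.
Account B growth factor: (1 + 0.11/52)^1196 ≈ 12.520005516; balance ≈ 12,520.0055.
Account B is larger by 7,955.4429.

Account B, by £7,955.44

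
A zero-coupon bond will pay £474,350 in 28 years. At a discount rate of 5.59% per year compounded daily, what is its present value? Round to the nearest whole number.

£99,173

Growth factor = (1 + 0.0559/365)^10220 ≈ 4.78305831379.
P = 474,350/4.78305831379 ≈ 99,172.9494.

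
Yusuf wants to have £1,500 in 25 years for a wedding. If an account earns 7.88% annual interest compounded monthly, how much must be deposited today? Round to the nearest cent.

Growth factor = (1 + 0.0788/12)^300 ≈ 7.124645787.
P = 1,500/7.124645787 ≈ 210.5368.

£210.54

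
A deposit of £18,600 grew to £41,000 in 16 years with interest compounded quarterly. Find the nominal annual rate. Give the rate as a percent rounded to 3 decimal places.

4.971%

The 64-period growth factor is 41,000/18,600 = 2.2043.
r/4 = 2.2043^(1/64) − 1 ≈ 0.0124267, so r ≈ 4·0.0124267 = 4.97070%.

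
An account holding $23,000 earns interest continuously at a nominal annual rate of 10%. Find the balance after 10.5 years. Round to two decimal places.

$65,725.98

A = P·e^(rt) = 23,000·e^(0.1·10.5) = 23,000·e^1.05.
e^1.05 ≈ 2.8576511181, so A ≈ 65,725.9757.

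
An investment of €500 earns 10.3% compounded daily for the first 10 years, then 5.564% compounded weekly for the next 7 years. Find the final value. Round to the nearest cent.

Phase 1: 500·(1 + 0.103/365)^3650 ≈ 1,400.3294.
Phase 2: 1,400.3294·(1 + 0.00107)^364 ≈ 2,066.7541.

€2,066.75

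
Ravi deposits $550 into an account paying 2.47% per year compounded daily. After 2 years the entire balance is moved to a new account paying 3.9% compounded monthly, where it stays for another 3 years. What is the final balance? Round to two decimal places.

After 2 years at 2.47%: 550 × 1.05063877 ≈ 577.8513.
Then 3 years at 3.9%: 577.8513 × 1.12390619 ≈ 649.4507.

$649.45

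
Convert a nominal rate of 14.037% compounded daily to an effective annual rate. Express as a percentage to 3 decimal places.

15.067%

EAR = (1 + 14.037%/365)^365 − 1 = (1 + 0.000384575)^365 − 1.
(1 + 0.000384575)^365 ≈ 1.150668, so EAR ≈ 15.06684%.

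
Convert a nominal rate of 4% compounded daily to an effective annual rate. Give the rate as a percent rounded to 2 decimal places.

EAR = (1 + 4%/365)^365 − 1 = (1 + 0.000109589)^365 − 1.
(1 + 0.000109589)^365 ≈ 1.040808, so EAR ≈ 4.08085%.

4.08%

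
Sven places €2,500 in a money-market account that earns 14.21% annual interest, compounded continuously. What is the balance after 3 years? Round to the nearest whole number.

A = P·e^(rt) = 2,500·e^(0.1421·3) = 2,500·e^0.4263.
e^0.4263 ≈ 1.53158018, so A ≈ 3,828.9505.

€3,829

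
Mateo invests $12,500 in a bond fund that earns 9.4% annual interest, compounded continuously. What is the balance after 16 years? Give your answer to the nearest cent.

$56,245.65

A = P·e^(rt) = 12,500·e^(0.094·16) = 12,500·e^1.504.
e^1.504 ≈ 4.499651728, so A ≈ 56,245.6466.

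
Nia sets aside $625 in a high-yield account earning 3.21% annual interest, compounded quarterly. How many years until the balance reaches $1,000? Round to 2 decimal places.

We need (1 + 0.008025)^(4t) = 1.6, so 4t = ln 1.6 / ln 1.008025 ≈ 58.8021.
t ≈ 58.8021/4 = 14.7005 years.

14.70 years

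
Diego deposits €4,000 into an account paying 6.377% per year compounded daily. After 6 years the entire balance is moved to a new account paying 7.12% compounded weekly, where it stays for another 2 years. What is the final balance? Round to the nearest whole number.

€6,761

After 6 years at 6.377%: 4,000 × 1.466071801 ≈ 5,864.2872.
Then 2 years at 7.12%: 5,864.2872 × 1.152925471 ≈ 6,761.0861.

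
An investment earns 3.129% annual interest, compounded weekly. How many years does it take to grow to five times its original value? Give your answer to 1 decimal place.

51.5 years

(1 + 0.000601731)^(52t) = 5.
52t = ln 5 / ln(1 + 0.000601731) ≈ 1.6094/0.00060155 ≈ 2675.4857.
t ≈ 51.4516.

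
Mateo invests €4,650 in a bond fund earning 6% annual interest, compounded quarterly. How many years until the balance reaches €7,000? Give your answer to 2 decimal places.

We need (1 + 0.015)^(4t) = 1.5054, so 4t = ln 1.5054 / ln 1.015 ≈ 27.4735.
t ≈ 27.4735/4 = 6.8684 years.

6.87 years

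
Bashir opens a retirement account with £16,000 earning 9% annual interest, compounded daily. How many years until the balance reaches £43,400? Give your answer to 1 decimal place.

We need (1 + 0.000246575)^(365t) = 2.7125, so 365t = ln 2.7125 / ln 1.000247 ≈ 4047.4191.
t ≈ 4047.4191/365 = 11.0888 years.

11.1 years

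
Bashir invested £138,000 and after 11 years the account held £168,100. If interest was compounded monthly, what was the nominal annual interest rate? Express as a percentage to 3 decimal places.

1.795%

The 132-period growth factor is 168,100/138,000 = 1.21812.
r/12 = 1.21812^(1/132) − 1 ≈ 0.00149586, so r ≈ 12·0.00149586 = 1.79503%.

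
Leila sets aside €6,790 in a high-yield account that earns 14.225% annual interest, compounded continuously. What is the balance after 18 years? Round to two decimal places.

€87,878.13

A = P·e^(rt) = 6,790·e^(0.14225·18) = 6,790·e^2.5605.
e^2.5605 ≈ 12.942286841, so A ≈ 87,878.1277.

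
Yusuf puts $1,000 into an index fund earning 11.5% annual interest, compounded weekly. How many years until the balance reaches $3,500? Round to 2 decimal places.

We need (1 + 0.00221154)^(52t) = 3.5, so 52t = ln 3.5 / ln 1.002212 ≈ 567.0929.
t ≈ 567.0929/52 = 10.9056 years.

10.91 years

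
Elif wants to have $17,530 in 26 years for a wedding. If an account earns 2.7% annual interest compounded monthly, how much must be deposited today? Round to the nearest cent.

Periodic rate = 2.7%/12 = 0.00225; 312 periods.
P = 17,530/(1 + 0.00225)^312 ≈ 17,530/2.0161937115 ≈ 8,694.6011.

$8,694.60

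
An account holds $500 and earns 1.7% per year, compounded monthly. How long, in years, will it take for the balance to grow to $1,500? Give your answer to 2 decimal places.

(1 + 0.00141667)^(12t) = 1,500/500 = 3.
12t·ln(1 + 0.00141667) = ln(3); 12t = 1.0986/0.00141566 ≈ 776.0402.
t ≈ 64.6700 years.

64.67 years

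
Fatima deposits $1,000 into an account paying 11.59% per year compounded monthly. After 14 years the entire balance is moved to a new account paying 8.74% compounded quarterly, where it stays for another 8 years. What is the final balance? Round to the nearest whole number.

$10,039

Phase 1: 1,000·(1 + 0.1159/12)^168 ≈ 5,026.9543.
Phase 2: 5,026.9543·(1 + 0.02185)^32 ≈ 10,039.0753.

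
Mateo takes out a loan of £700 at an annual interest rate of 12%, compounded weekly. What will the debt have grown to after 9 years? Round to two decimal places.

£2,058.71

Growth factor = (1 + 0.12/52)^468 ≈ 2.941017941.
A ≈ 700 × 2.941017941 ≈ 2,058.7126.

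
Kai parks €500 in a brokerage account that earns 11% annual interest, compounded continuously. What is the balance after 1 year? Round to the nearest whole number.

€558

A = P·e^(rt) = 500·e^(0.11·1) = 500·e^0.11.
e^0.11 ≈ 1.11627807, so A ≈ 558.1390.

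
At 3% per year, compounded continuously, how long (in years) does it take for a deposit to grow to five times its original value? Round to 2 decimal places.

53.65 years

e^(0.03t) = 5, so 0.03t = ln 5 ≈ 1.6094.
t ≈ 1.6094/0.03 ≈ 53.6479.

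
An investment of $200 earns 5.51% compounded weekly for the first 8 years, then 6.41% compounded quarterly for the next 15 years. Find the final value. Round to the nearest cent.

$806.55

Phase 1: 200·(1 + 0.0551/52)^416 ≈ 310.7175.
Phase 2: 310.7175·(1 + 0.016025)^60 ≈ 806.5463.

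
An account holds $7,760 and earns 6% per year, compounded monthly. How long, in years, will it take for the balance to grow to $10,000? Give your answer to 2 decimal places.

We need (1 + 0.005)^(12t) = 1.2887, so 12t = ln 1.2887 / ln 1.005 ≈ 50.8472.
t ≈ 50.8472/12 = 4.2373 years.

4.24 years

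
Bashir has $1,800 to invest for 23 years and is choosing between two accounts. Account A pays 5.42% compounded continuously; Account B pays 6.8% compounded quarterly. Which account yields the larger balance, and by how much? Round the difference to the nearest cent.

Account B, by $2,226.61

Account A growth factor: e^(0.0542·23) = e^1.2466 ≈ 3.478495943; balance ≈ 6,261.2927.
Account B growth factor: (1 + 0.017)^92 ≈ 4.715499128; balance ≈ 8,487.8984.
Account B is larger by 2,226.6057.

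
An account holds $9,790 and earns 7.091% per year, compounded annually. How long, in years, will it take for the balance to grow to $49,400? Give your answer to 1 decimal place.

23.6 years

(1 + 0.07091)^t = 49,400/9,790 = 5.046.
t·ln(1 + 0.07091) = ln(5.046); t = 1.6186/0.0685088 ≈ 23.6260.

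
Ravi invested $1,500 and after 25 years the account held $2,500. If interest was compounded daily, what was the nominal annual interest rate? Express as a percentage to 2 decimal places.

2.04%

(1 + r/365)^9125 = 2,500/1,500 = 1.66667.
1 + r/365 = 1.66667^(1/9125) ≈ 1.000056, so r/365 ≈ 0.0000559825.
r ≈ 365·0.0000559825 = 2.04336%.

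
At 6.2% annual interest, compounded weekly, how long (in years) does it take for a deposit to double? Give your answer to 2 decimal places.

11.19 years

(1 + 0.00119231)^(52t) = 2.
52t = ln 2 / ln(1 + 0.00119231) ≈ 0.69315/0.0011916 ≈ 581.6958.
t ≈ 11.1865.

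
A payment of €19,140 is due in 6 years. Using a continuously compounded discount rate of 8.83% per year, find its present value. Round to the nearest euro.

P = A·e^(−rt) = 19,140·e^(−0.5298).
e^(−0.5298) ≈ 0.58872270245, so P ≈ 11,268.1525.

€11,268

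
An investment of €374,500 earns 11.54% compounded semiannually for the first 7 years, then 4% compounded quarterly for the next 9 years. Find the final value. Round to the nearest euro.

€1,175,158

After 7 years at 11.54%: 374,500 × 2.193183959824 ≈ 821,347.3930.
Then 9 years at 4%: 821,347.3930 × 1.430768783592 ≈ 1,175,158.2103.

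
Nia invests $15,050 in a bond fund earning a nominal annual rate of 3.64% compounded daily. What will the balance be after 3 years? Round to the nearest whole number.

$16,786

Periodic rate = 3.64%/365 = 0.000099726; periods = 365·3 = 1095.
A = 15,050·(1 + 0.0364/365)^1095 ≈ 15,050·1.1153793322 ≈ 16,786.4589.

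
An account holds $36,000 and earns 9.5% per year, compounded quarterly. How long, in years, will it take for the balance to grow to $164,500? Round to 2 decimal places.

We need (1 + 0.02375)^(4t) = 4.5694, so 4t = ln 4.5694 / ln 1.02375 ≈ 64.7311.
t ≈ 64.7311/4 = 16.1828 years.

16.18 years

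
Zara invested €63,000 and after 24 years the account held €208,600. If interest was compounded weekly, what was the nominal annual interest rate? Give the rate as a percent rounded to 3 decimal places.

(1 + r/52)^1248 = 208,600/63,000 = 3.31111.
1 + r/52 = 3.31111^(1/1248) ≈ 1.00096, so r/52 ≈ 0.000959822.
r ≈ 52·0.000959822 = 4.99108%.

4.991%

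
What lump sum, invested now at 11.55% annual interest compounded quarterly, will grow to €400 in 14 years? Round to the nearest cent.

€81.24

Growth factor = (1 + 0.028875)^56 ≈ 4.92386824.
P = 400/4.92386824 ≈ 81.2369.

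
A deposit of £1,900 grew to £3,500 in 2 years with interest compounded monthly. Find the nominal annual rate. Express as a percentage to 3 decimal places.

(1 + r/12)^24 = 3,500/1,900 = 1.84211.
1 + r/12 = 1.84211^(1/24) ≈ 1.025781, so r/12 ≈ 0.0257813.
r ≈ 12·0.0257813 = 30.93753%.

30.938%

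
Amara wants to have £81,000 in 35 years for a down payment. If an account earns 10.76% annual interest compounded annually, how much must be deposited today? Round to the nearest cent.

Growth factor = (1 + 0.1076)^35 ≈ 35.760464193.
P = 81,000/35.760464193 ≈ 2,265.0713.

£2,265.07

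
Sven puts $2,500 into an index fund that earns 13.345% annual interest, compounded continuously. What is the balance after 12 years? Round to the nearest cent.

A = P·e^(rt) = 2,500·e^(0.13345·12) = 2,500·e^1.6014.
e^1.6014 ≈ 4.959971526, so A ≈ 12,399.9288.

$12,399.93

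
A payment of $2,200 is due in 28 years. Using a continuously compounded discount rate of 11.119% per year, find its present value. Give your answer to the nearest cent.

P = A·e^(−rt) = 2,200·e^(−3.11332).
e^(−3.11332) ≈ 0.0444531257, so P ≈ 97.7969.

$97.80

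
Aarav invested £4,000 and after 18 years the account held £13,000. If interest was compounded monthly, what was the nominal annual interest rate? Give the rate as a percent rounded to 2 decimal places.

6.57%

The 216-period growth factor is 13,000/4,000 = 3.25.
r/12 = 3.25^(1/216) − 1 ≈ 0.00547165, so r ≈ 12·0.00547165 = 6.56598%.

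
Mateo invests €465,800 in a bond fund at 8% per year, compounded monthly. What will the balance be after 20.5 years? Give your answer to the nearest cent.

Periodic rate = 8%/12 = 0.00666667; periods = 12·20.5 = 246.
A = 465,800·(1 + 0.08/12)^246 ≈ 465,800·5.12718875906 ≈ 2,388,244.5240.

€2,388,244.52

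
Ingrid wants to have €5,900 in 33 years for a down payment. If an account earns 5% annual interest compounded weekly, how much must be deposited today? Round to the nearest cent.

Periodic rate = 5%/52 = 0.000961538; 1716 periods.
P = 5,900/(1 + 0.05/52)^1716 ≈ 5,900/5.202853572 ≈ 1,133.9931.

€1,133.99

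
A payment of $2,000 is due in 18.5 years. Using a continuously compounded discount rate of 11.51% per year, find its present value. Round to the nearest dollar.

$238

P = A·e^(−rt) = 2,000·e^(−2.12935).
e^(−2.12935) ≈ 0.1189145632, so P ≈ 237.8291.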